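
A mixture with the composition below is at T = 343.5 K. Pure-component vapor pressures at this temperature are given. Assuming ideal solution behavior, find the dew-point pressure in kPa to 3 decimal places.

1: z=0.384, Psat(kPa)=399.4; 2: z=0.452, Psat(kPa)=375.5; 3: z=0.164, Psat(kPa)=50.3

At the dew point ψ → 1, so Σzᵢ/Kᵢ = 1 with Kᵢ = Pᵢˢᵃᵗ/P ⇒ 1/P = Σzᵢ/Pᵢˢᵃᵗ.
1/P = 0.384/399.4 + 0.452/375.5 + 0.164/50.3 = 0.005426 ⇒ P = 184.311 kPa

Pdew = 184.311 kPa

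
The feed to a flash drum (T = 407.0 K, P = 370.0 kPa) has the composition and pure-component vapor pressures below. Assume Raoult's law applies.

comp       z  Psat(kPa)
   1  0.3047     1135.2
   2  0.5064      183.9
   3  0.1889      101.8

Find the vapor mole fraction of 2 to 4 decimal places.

y_2 = 0.2802

Raoult's law: Kᵢ = Pᵢˢᵃᵗ/P = Pᵢˢᵃᵗ/370.0.
  K_1 = 1135.2/370.0 = 3.068108, K_2 = 183.9/370.0 = 0.497027, K_3 = 101.8/370.0 = 0.275135
Material balance + equilibrium reduce to Σ zᵢ(Kᵢ−1)/(1+β(Kᵢ−1)) = 0.
g(0) = ΣzᵢKᵢ − 1 = 0.2385 and g(1) = 1 − Σzᵢ/Kᵢ = -0.8047, so a root lies in (0, 1).
Newton iteration, β⁰ = 0.5:
  β = 0.5000: g = -0.24525, g' = -0.7878 → β = 0.1887
  β = 0.1887: g = 0.01322, g' = -0.9639 → β = 0.2024
  β = 0.2024: g = 0.00015, g' = -0.9427 → β = 0.2026
Converged at β = 0.2026.
Compositions from xᵢ = zᵢ/(1+β(Kᵢ−1)), yᵢ = Kᵢxᵢ:
  1: x = 0.2147, y = 0.6588
  2: x = 0.5639, y = 0.2802
  3: x = 0.2214, y = 0.0609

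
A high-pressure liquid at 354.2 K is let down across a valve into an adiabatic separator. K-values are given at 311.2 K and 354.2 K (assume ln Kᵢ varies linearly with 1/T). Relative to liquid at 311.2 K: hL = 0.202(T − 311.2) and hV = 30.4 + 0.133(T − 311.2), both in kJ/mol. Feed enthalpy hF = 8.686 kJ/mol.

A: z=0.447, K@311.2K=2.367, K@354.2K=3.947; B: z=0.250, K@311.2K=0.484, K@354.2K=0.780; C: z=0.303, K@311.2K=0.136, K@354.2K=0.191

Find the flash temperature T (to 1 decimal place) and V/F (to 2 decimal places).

T = 314.9 K, V/F = 0.26

Adiabatic flash: solve Rachford–Rice at each trial T, then check hF = ψ·hV(T) + (1−ψ)·hL(T).
  T = 311.2 K: K = (2.367, 0.484, 0.136), RR gives ψ = 0.221, H_out = 6.722 kJ/mol
  T = 354.2 K: K = (3.947, 0.780, 0.191), RR gives ψ = 0.549, H_out = 23.739 kJ/mol
  T = 332.7 K: K = (3.107, 0.624, 0.163), RR gives ψ = 0.417, H_out = 16.409 kJ/mol
  T = 321.9 K: K = (2.723, 0.552, 0.149), RR gives ψ = 0.331, H_out = 11.978 kJ/mol
  T = 316.5 K: K = (2.540, 0.517, 0.143), RR gives ψ = 0.279, H_out = 9.462 kJ/mol
  T = 313.9 K: K = (2.454, 0.501, 0.139), RR gives ψ = 0.252, H_out = 8.156 kJ/mol
  T = 315.2 K: K = (2.497, 0.509, 0.141), RR gives ψ = 0.266, H_out = 8.818 kJ/mol
Linear interpolation between T = 313.9 (H_out = 8.156) and T = 315.2 (H_out = 8.818) on hF = 8.686 gives T ≈ 314.9 K, at which ψ = 0.26.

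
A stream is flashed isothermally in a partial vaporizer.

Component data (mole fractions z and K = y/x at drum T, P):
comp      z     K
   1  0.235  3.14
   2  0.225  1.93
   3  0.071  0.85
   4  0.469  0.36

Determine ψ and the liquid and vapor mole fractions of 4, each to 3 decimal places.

Rachford–Rice: g(ψ) = Σ zᵢ(Kᵢ−1)/(1+ψ(Kᵢ−1)) = 0.
Feasibility: ΣzᵢKᵢ = 1.401, Σzᵢ/Kᵢ = 1.578 — both > 1, two phases present.
Iterate (Newton) starting at ψ = 0.5:
  ψ = 0.500: g = -0.0671, g' = -0.759 → ψ = 0.412
  ψ = 0.412: g = -0.0001, g' = -0.762 → ψ = 0.411
Converged at ψ = 0.411.
Compositions from xᵢ = zᵢ/(1+ψ(Kᵢ−1)), yᵢ = Kᵢxᵢ:
  1: x = 0.125, y = 0.392
  2: x = 0.163, y = 0.314
  3: x = 0.076, y = 0.064
  4: x = 0.637, y = 0.229

ψ = 0.411, x_4 = 0.637, y_4 = 0.229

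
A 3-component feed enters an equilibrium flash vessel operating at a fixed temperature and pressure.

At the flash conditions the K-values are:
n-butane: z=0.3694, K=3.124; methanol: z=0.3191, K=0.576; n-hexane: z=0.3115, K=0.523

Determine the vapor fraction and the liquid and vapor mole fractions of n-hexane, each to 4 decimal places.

ψ = 0.5228, x_n-hexane = 0.4150, y_n-hexane = 0.2170

Material balance + equilibrium reduce to Σ zᵢ(Kᵢ−1)/(1+ψ(Kᵢ−1)) = 0.
Feasibility: ΣzᵢKᵢ = 1.5007, Σzᵢ/Kᵢ = 1.2678 — both > 1, two phases present.
Newton–Raphson from ψ = 0.65:
  ψ = 0.6500: g = -0.07255, g' = -0.5523 → ψ = 0.5186
  ψ = 0.5186: g = 0.00247, g' = -0.5967 → ψ = 0.5228
Converged at ψ = 0.5228.
Compositions from xᵢ = zᵢ/(1+ψ(Kᵢ−1)), yᵢ = Kᵢxᵢ:
  n-butane: x = 0.1750, y = 0.5468
  methanol: x = 0.4100, y = 0.2361
  n-hexane: x = 0.4150, y = 0.2170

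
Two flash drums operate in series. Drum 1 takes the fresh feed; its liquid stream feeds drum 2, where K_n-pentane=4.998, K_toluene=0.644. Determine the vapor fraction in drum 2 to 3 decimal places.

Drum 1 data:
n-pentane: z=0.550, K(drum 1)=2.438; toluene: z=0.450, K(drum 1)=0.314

V/F (drum 2) = 0.738

Drum 1:
Let ψ₁ = V/F and solve Σ zᵢ(Kᵢ−1)/(1+ψ₁(Kᵢ−1)) = 0.
Feasibility: ΣzᵢKᵢ = 1.482, Σzᵢ/Kᵢ = 1.659 — both > 1, two phases present.
Binary case is linear: z₁(K₁−1)(1+ψ₁(K₂−1)) + z₂(K₂−1)(1+ψ₁(K₁−1)) = 0
⇒ ψ₁ = [z₁(K₁−1)+z₂(K₂−1)] / [−(K₁−1)(K₂−1)] = 0.4822/0.9865 = 0.489
Drum-1 compositions:
  n-pentane: x = 0.323, y = 0.787
  toluene: x = 0.677, y = 0.213
Drum-2 feed = drum-1 liquid: z₂ = (0.3230, 0.6770).
Drum 2:
Material balance + equilibrium reduce to Σ zᵢ(Kᵢ−1)/(1+ψ₂(Kᵢ−1)) = 0.
g(0) = ΣzᵢKᵢ − 1 = 1.050 and g(1) = 1 − Σzᵢ/Kᵢ = -0.116, so a root lies in (0, 1).
Binary case is linear: z₁(K₁−1)(1+ψ₂(K₂−1)) + z₂(K₂−1)(1+ψ₂(K₁−1)) = 0
⇒ ψ₂ = [z₁(K₁−1)+z₂(K₂−1)] / [−(K₁−1)(K₂−1)] = 1.0502/1.4233 = 0.738
  n-pentane: x = 0.082, y = 0.409
  toluene: x = 0.918, y = 0.591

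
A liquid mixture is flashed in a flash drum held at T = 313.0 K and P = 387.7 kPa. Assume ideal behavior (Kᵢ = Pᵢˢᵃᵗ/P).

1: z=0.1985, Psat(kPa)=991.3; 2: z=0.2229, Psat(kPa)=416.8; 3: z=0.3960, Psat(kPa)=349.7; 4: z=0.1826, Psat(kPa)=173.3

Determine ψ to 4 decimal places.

Raoult's law: Kᵢ = Pᵢˢᵃᵗ/P = Pᵢˢᵃᵗ/387.7.
  K_1 = 991.3/387.7 = 2.556874, K_2 = 416.8/387.7 = 1.075058, K_3 = 349.7/387.7 = 0.901986, K_4 = 173.3/387.7 = 0.446995
Material balance + equilibrium reduce to Σ zᵢ(Kᵢ−1)/(1+ψ(Kᵢ−1)) = 0.
g(0) = ΣzᵢKᵢ − 1 = 0.1860 and g(1) = 1 − Σzᵢ/Kᵢ = -0.1325, so a root lies in (0, 1).
Newton–Raphson from ψ = 0.5:
  ψ = 0.5000: g = 0.00951, g' = -0.2642 → ψ = 0.5360
  ψ = 0.5360: g = 0.00006, g' = -0.2612 → ψ = 0.5362
Converged at ψ = 0.5362.

ψ = 0.5362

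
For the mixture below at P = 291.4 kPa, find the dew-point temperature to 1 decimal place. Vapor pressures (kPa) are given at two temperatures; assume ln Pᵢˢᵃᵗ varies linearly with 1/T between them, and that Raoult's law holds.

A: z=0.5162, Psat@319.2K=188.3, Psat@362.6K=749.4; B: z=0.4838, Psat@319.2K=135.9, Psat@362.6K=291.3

T = 344.1 K

Dew-point temperature: Σzᵢ·P/Pᵢˢᵃᵗ(T) = 1. Interpolate ln Pᵢˢᵃᵗ = aᵢ + bᵢ/T.
  T = 319.2 K: ΣzᵢP/Pᵢˢᵃᵗ = 1.8362
  T = 362.6 K: ΣzᵢP/Pᵢˢᵃᵗ = 0.6847
  T = 340.9 K: ΣzᵢP/Pᵢˢᵃᵗ = 1.0748
  T = 351.8 K: ΣzᵢP/Pᵢˢᵃᵗ = 0.8491
  T = 346.4 K: ΣzᵢP/Pᵢˢᵃᵗ = 0.9519
  T = 343.6 K: ΣzᵢP/Pᵢˢᵃᵗ = 1.0119
  T = 345.0 K: ΣzᵢP/Pᵢˢᵃᵗ = 0.9813
Interpolating between 343.6 K and 345.0 K gives T ≈ 344.1 K.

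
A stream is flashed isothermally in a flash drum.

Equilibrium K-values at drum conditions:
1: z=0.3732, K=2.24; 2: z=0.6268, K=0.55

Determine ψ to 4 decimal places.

ψ = 0.3238

Newton iteration, ψ⁰ = 0.51:
  ψ = 0.5100: g = -0.08258, g' = -0.4291 → ψ = 0.3176
  ψ = 0.3176: g = 0.00294, g' = -0.4682 → ψ = 0.3238
Converged at ψ = 0.3238.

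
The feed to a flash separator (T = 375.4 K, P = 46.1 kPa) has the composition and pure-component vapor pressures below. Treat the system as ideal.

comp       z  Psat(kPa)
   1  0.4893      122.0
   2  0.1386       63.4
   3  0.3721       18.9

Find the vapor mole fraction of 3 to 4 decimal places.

Raoult's law: Kᵢ = Pᵢˢᵃᵗ/P = Pᵢˢᵃᵗ/46.1.
  K_1 = 122.0/46.1 = 2.646421, K_2 = 63.4/46.1 = 1.375271, K_3 = 18.9/46.1 = 0.409978
Material balance + equilibrium reduce to Σ zᵢ(Kᵢ−1)/(1+V/F(Kᵢ−1)) = 0.
g(0) = ΣzᵢKᵢ − 1 = 0.6381 and g(1) = 1 − Σzᵢ/Kᵢ = -0.1933, so a root lies in (0, 1).
Iterate (Newton) starting at V/F = 0.5:
  V/F = 0.5000: g = 0.17423, g' = -0.6735 → V/F = 0.7587
  V/F = 0.7587: g = 0.00119, g' = -0.6986 → V/F = 0.7604
Converged at V/F = 0.7604.
Compositions from xᵢ = zᵢ/(1+V/F(Kᵢ−1)), yᵢ = Kᵢxᵢ:
  1: x = 0.2173, y = 0.5750
  2: x = 0.1078, y = 0.1483
  3: x = 0.6749, y = 0.2767

y_3 = 0.2767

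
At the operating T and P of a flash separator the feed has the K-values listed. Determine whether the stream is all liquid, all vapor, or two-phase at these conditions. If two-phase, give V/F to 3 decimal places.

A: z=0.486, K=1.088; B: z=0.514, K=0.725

ΣzᵢKᵢ = 0.901; Σzᵢ/Kᵢ = 1.156.
Since ΣzᵢKᵢ < 1 the mixture is below its bubble point — single liquid phase.

all liquid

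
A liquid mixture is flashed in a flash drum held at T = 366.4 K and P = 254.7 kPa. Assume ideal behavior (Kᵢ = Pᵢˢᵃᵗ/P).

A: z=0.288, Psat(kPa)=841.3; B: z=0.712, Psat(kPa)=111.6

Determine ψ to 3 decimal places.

Raoult's law: Kᵢ = Pᵢˢᵃᵗ/P = Pᵢˢᵃᵗ/254.7.
  K_A = 841.3/254.7 = 3.30310, K_B = 111.6/254.7 = 0.43816
Rachford–Rice: g(ψ) = Σ zᵢ(Kᵢ−1)/(1+ψ(Kᵢ−1)) = 0.
Feasibility: ΣzᵢKᵢ = 1.263, Σzᵢ/Kᵢ = 1.712 — both > 1, two phases present.
Binary case is linear: z₁(K₁−1)(1+ψ(K₂−1)) + z₂(K₂−1)(1+ψ(K₁−1)) = 0
⇒ ψ = [z₁(K₁−1)+z₂(K₂−1)] / [−(K₁−1)(K₂−1)] = 0.2633/1.2940 = 0.203

ψ = 0.203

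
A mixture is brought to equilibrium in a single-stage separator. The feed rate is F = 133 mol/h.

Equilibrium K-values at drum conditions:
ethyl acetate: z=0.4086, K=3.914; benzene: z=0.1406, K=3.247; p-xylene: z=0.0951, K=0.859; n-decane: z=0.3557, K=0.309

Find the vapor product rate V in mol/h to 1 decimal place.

V = 95.9 mol/h

Rachford–Rice: g(V/F) = Σ zᵢ(Kᵢ−1)/(1+V/F(Kᵢ−1)) = 0.
Feasibility: ΣzᵢKᵢ = 2.2474, Σzᵢ/Kᵢ = 1.4095 — both > 1, two phases present.
Iterate (Newton) starting at V/F = 0.5:
  V/F = 0.5000: g = 0.24341, g' = -1.1308 → V/F = 0.7153
  V/F = 0.7153: g = 0.00633, g' = -1.1355 → V/F = 0.7208
Converged at V/F = 0.7208.
Then V = V/F·F = 0.7208·133 = 95.9 mol/h and L = F − V = 37.1 mol/h.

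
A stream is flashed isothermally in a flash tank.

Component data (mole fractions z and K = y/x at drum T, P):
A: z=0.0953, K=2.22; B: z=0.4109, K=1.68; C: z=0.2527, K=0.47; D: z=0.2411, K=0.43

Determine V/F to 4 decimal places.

V/F = 0.2814

Material balance + equilibrium reduce to Σ zᵢ(Kᵢ−1)/(1+V/F(Kᵢ−1)) = 0.
Feasibility: ΣzᵢKᵢ = 1.1243, Σzᵢ/Kᵢ = 1.3859 — both > 1, two phases present.
Iterate (Newton) starting at V/F = 0.5:
  V/F = 0.5000: g = -0.09369, g' = -0.4452 → V/F = 0.2895
  V/F = 0.2895: g = -0.00343, g' = -0.4215 → V/F = 0.2814
Converged at V/F = 0.2814.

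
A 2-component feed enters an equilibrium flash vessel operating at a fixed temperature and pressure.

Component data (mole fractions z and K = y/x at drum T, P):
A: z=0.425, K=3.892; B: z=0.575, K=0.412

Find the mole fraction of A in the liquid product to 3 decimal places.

x_A = 0.169

Binary case is linear: z₁(K₁−1)(1+ψ(K₂−1)) + z₂(K₂−1)(1+ψ(K₁−1)) = 0
⇒ ψ = [z₁(K₁−1)+z₂(K₂−1)] / [−(K₁−1)(K₂−1)] = 0.8910/1.7005 = 0.524
Compositions from xᵢ = zᵢ/(1+ψ(Kᵢ−1)), yᵢ = Kᵢxᵢ:
  A: x = 0.169, y = 0.658
  B: x = 0.831, y = 0.342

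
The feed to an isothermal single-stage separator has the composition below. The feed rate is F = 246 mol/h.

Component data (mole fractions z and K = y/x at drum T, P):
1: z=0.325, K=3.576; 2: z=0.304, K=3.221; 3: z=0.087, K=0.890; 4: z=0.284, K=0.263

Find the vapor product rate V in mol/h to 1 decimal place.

Rachford–Rice: g(ψ) = Σ zᵢ(Kᵢ−1)/(1+ψ(Kᵢ−1)) = 0.
Feasibility: ΣzᵢKᵢ = 2.294, Σzᵢ/Kᵢ = 1.363 — both > 1, two phases present.
Newton iteration, ψ⁰ = 0.45:
  ψ = 0.450: g = 0.4022, g' = -1.184 → ψ = 0.790
  ψ = 0.790: g = 0.0100, g' = -1.316 → ψ = 0.797
Converged at ψ = 0.797.
Then V = ψ·F = 0.7971·246 = 196.1 mol/h and L = F − V = 49.9 mol/h.

V = 196.1 mol/h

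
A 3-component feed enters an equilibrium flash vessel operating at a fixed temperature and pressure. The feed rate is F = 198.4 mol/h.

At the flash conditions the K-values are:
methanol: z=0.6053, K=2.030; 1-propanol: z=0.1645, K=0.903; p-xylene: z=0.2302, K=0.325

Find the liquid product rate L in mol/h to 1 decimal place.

Newton–Raphson from ψ = 0.5:
  ψ = 0.5000: g = 0.16021, g' = -0.5205 → ψ = 0.8078
  ψ = 0.8078: g = -0.01873, g' = -0.7004 → ψ = 0.7811
  ψ = 0.7811: g = -0.00044, g' = -0.6683 → ψ = 0.7804
Converged at ψ = 0.7804.
Then V = ψ·F = 0.7804·198.4 = 154.8 mol/h and L = F − V = 43.6 mol/h.

L = 43.6 mol/h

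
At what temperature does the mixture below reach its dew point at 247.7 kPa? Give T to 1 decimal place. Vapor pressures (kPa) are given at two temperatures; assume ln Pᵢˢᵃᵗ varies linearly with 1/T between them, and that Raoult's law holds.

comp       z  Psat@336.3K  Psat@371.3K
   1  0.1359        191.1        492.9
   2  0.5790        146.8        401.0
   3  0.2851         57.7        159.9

Dew-point temperature: Σzᵢ·P/Pᵢˢᵃᵗ(T) = 1. Interpolate ln Pᵢˢᵃᵗ = aᵢ + bᵢ/T.
  T = 336.3 K: ΣzᵢP/Pᵢˢᵃᵗ = 2.3770
  T = 371.3 K: ΣzᵢP/Pᵢˢᵃᵗ = 0.8676
  T = 353.8 K: ΣzᵢP/Pᵢˢᵃᵗ = 1.4007
  T = 362.6 K: ΣzᵢP/Pᵢˢᵃᵗ = 1.0945
  T = 367.0 K: ΣzᵢP/Pᵢˢᵃᵗ = 0.9718
  T = 364.8 K: ΣzᵢP/Pᵢˢᵃᵗ = 1.0310
  T = 365.9 K: ΣzᵢP/Pᵢˢᵃᵗ = 1.0009
Interpolating between 365.9 K and 367.0 K gives T ≈ 365.9 K.

T = 365.9 K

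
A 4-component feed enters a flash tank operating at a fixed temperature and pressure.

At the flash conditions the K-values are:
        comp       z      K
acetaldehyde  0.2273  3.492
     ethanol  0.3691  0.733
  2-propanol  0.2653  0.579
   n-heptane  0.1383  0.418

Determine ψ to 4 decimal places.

ψ = 0.2868

Let ψ = V/F and solve Σ zᵢ(Kᵢ−1)/(1+ψ(Kᵢ−1)) = 0.
Check two-phase: ΣzᵢKᵢ = 1.2757 > 1 and Σzᵢ/Kᵢ = 1.3577 > 1, so g(0) = 0.2757 > 0 and g(1) = -0.3577 < 0.
Newton–Raphson from ψ = 0.41:
  ψ = 0.4100: g = -0.07120, g' = -0.5280 → ψ = 0.2752
  ψ = 0.2752: g = 0.00750, g' = -0.6540 → ψ = 0.2866
  ψ = 0.2866: g = 0.00008, g' = -0.6395 → ψ = 0.2868
Converged at ψ = 0.2868.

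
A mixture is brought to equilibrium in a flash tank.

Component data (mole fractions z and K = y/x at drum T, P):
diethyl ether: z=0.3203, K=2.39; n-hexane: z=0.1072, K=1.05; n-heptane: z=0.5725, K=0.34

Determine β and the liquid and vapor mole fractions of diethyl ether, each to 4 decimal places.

β = 0.0891, x_diethyl ether = 0.2850, y_diethyl ether = 0.6811

Iterate (Newton) starting at β = 0.5:
  β = 0.5000: g = -0.29606, g' = -0.7712 → β = 0.1161
  β = 0.1161: g = -0.02052, g' = -0.7516 → β = 0.0888
  β = 0.0888: g = 0.00027, g' = -0.7720 → β = 0.0891
Converged at β = 0.0891.
Compositions from xᵢ = zᵢ/(1+β(Kᵢ−1)), yᵢ = Kᵢxᵢ:
  diethyl ether: x = 0.2850, y = 0.6811
  n-hexane: x = 0.1067, y = 0.1121
  n-heptane: x = 0.6083, y = 0.2068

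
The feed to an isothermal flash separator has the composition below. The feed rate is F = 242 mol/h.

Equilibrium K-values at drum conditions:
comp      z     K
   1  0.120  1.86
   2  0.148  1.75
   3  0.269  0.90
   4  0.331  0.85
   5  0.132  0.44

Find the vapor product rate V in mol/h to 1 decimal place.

Rachford–Rice: g(ψ) = Σ zᵢ(Kᵢ−1)/(1+ψ(Kᵢ−1)) = 0.
Check two-phase: ΣzᵢKᵢ = 1.064 > 1 and Σzᵢ/Kᵢ = 1.137 > 1, so g(0) = 0.064 > 0 and g(1) = -0.137 < 0.
Newton iteration, ψ⁰ = 0.5:
  ψ = 0.500: g = -0.0318, g' = -0.179 → ψ = 0.323
  ψ = 0.323: g = -0.0000, g' = -0.181 → ψ = 0.322
Converged at ψ = 0.322.
Then V = ψ·F = 0.3224·242 = 78.0 mol/h and L = F − V = 164.0 mol/h.

V = 78.0 mol/h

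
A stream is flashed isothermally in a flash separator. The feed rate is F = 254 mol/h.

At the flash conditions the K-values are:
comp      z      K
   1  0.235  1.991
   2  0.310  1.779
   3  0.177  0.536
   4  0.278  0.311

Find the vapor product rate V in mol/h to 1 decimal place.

Material balance + equilibrium reduce to Σ zᵢ(Kᵢ−1)/(1+β(Kᵢ−1)) = 0.
Check two-phase: ΣzᵢKᵢ = 1.201 > 1 and Σzᵢ/Kᵢ = 1.516 > 1, so g(0) = 0.201 > 0 and g(1) = -0.516 < 0.
Iterate (Newton) starting at β = 0.39:
  β = 0.390: g = -0.0090, g' = -0.534 → β = 0.373
Converged at β = 0.373.
Then V = β·F = 0.3731·254 = 94.8 mol/h and L = F − V = 159.2 mol/h.

V = 94.8 mol/h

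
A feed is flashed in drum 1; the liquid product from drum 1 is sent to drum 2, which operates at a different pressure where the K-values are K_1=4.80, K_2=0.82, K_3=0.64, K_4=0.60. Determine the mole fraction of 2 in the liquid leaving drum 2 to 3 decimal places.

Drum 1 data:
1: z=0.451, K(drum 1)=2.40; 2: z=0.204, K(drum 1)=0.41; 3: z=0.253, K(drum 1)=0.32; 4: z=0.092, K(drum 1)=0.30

x_2 (drum 2) = 0.292

Drum 1:
Let ψ₁ = V/F and solve Σ zᵢ(Kᵢ−1)/(1+ψ₁(Kᵢ−1)) = 0.
Check two-phase: ΣzᵢKᵢ = 1.275 > 1 and Σzᵢ/Kᵢ = 1.783 > 1, so g(0) = 0.275 > 0 and g(1) = -0.783 < 0.
Newton iteration, ψ₁⁰ = 0.61:
  ψ₁ = 0.610: g = -0.2538, g' = -0.909 → ψ₁ = 0.331
  ψ₁ = 0.331: g = -0.0238, g' = -0.794 → ψ₁ = 0.301
Converged at ψ₁ = 0.301.
Drum-1 compositions:
  1: x = 0.317, y = 0.762
  2: x = 0.248, y = 0.102
  3: x = 0.318, y = 0.102
  4: x = 0.117, y = 0.035
Drum-2 feed = drum-1 liquid: z₂ = (0.3173, 0.2480, 0.3181, 0.1166).
Drum 2:
Let ψ₂ = V/F and solve Σ zᵢ(Kᵢ−1)/(1+ψ₂(Kᵢ−1)) = 0.
Feasibility: ΣzᵢKᵢ = 2.000, Σzᵢ/Kᵢ = 1.060 — both > 1, two phases present.
Newton iteration, ψ₂⁰ = 0.59:
  ψ₂ = 0.590: g = 0.1156, g' = -0.544 → ψ₂ = 0.802
  ψ₂ = 0.802: g = 0.0160, g' = -0.412 → ψ₂ = 0.841
  ψ₂ = 0.841: g = 0.0003, g' = -0.399 → ψ₂ = 0.842
Converged at ψ₂ = 0.842.
  1: x = 0.076, y = 0.363
  2: x = 0.292, y = 0.240
  3: x = 0.456, y = 0.292
  4: x = 0.176, y = 0.105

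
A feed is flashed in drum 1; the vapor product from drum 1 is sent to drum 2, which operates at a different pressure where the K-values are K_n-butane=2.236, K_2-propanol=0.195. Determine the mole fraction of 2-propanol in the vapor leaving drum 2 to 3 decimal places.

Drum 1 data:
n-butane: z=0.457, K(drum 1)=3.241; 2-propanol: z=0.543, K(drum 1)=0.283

Drum 1:
Material balance + equilibrium reduce to Σ zᵢ(Kᵢ−1)/(1+ψ₁(Kᵢ−1)) = 0.
g(0) = ΣzᵢKᵢ − 1 = 0.635 and g(1) = 1 − Σzᵢ/Kᵢ = -1.060, so a root lies in (0, 1).
Binary case is linear: z₁(K₁−1)(1+ψ₁(K₂−1)) + z₂(K₂−1)(1+ψ₁(K₁−1)) = 0
⇒ ψ₁ = [z₁(K₁−1)+z₂(K₂−1)] / [−(K₁−1)(K₂−1)] = 0.6348/1.6068 = 0.395
Drum-1 compositions:
  n-butane: x = 0.242, y = 0.786
  2-propanol: x = 0.758, y = 0.214
Drum-2 feed = drum-1 vapor: z₂ = (0.7856, 0.2144).
Drum 2:
Binary case is linear: z₁(K₁−1)(1+ψ₂(K₂−1)) + z₂(K₂−1)(1+ψ₂(K₁−1)) = 0
⇒ ψ₂ = [z₁(K₁−1)+z₂(K₂−1)] / [−(K₁−1)(K₂−1)] = 0.7984/0.9950 = 0.802
  n-butane: x = 0.394, y = 0.882
  2-propanol: x = 0.606, y = 0.118

y_2-propanol (drum 2) = 0.118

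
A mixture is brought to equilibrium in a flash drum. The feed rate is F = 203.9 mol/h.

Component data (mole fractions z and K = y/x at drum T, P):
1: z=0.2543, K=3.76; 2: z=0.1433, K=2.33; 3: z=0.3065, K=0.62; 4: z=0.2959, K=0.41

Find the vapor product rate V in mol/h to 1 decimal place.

V = 107.2 mol/h

Rachford–Rice: g(ψ) = Σ zᵢ(Kᵢ−1)/(1+ψ(Kᵢ−1)) = 0.
Feasibility: ΣzᵢKᵢ = 1.6014, Σzᵢ/Kᵢ = 1.3452 — both > 1, two phases present.
Newton–Raphson from ψ = 0.49:
  ψ = 0.4900: g = 0.02506, g' = -0.7136 → ψ = 0.5251
  ψ = 0.5251: g = 0.00032, g' = -0.6961 → ψ = 0.5256
Converged at ψ = 0.5256.
Then V = ψ·F = 0.5256·203.9 = 107.2 mol/h and L = F − V = 96.7 mol/h.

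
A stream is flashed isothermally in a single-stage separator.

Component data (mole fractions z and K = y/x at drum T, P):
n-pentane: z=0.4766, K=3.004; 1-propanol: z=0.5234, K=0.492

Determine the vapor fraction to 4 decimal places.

ψ = 0.6770

Let ψ = V/F and solve Σ zᵢ(Kᵢ−1)/(1+ψ(Kᵢ−1)) = 0.
g(0) = ΣzᵢKᵢ − 1 = 0.6892 and g(1) = 1 − Σzᵢ/Kᵢ = -0.2225, so a root lies in (0, 1).
Binary case is linear: z₁(K₁−1)(1+ψ(K₂−1)) + z₂(K₂−1)(1+ψ(K₁−1)) = 0
⇒ ψ = [z₁(K₁−1)+z₂(K₂−1)] / [−(K₁−1)(K₂−1)] = 0.68922/1.01803 = 0.6770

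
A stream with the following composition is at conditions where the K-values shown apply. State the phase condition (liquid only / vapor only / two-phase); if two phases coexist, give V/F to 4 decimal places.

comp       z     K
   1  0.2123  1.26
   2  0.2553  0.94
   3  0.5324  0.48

ΣzᵢKᵢ = 0.7630; Σzᵢ/Kᵢ = 1.5493.
Since ΣzᵢKᵢ < 1 the mixture is below its bubble point — single liquid phase.

liquid only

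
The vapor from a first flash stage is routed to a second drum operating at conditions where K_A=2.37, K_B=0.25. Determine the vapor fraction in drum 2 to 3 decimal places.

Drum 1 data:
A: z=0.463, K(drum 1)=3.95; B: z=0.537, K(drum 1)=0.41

V/F (drum 2) = 0.628

Drum 1:
Material balance + equilibrium reduce to Σ zᵢ(Kᵢ−1)/(1+ψ₁(Kᵢ−1)) = 0.
g(0) = ΣzᵢKᵢ − 1 = 1.049 and g(1) = 1 − Σzᵢ/Kᵢ = -0.427, so a root lies in (0, 1).
Binary case is linear: z₁(K₁−1)(1+ψ₁(K₂−1)) + z₂(K₂−1)(1+ψ₁(K₁−1)) = 0
⇒ ψ₁ = [z₁(K₁−1)+z₂(K₂−1)] / [−(K₁−1)(K₂−1)] = 1.0490/1.7405 = 0.603
Drum-1 compositions:
  A: x = 0.167, y = 0.658
  B: x = 0.833, y = 0.342
Drum-2 feed = drum-1 vapor: z₂ = (0.6583, 0.3417).
Drum 2:
Rachford–Rice: g(ψ₂) = Σ zᵢ(Kᵢ−1)/(1+ψ₂(Kᵢ−1)) = 0.
Check two-phase: ΣzᵢKᵢ = 1.646 > 1 and Σzᵢ/Kᵢ = 1.644 > 1, so g(0) = 0.646 > 0 and g(1) = -0.644 < 0.
Newton–Raphson from ψ₂ = 0.5:
  ψ₂ = 0.500: g = 0.1253, g' = -0.927 → ψ₂ = 0.635
  ψ₂ = 0.635: g = -0.0070, g' = -1.054 → ψ₂ = 0.628
Converged at ψ₂ = 0.628.
  A: x = 0.354, y = 0.838
  B: x = 0.646, y = 0.162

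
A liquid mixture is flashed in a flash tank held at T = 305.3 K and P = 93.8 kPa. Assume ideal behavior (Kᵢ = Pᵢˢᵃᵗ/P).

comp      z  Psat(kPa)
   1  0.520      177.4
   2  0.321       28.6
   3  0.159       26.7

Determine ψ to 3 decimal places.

ψ = 0.202

Raoult's law: Kᵢ = Pᵢˢᵃᵗ/P = Pᵢˢᵃᵗ/93.8.
  K_1 = 177.4/93.8 = 1.89126, K_2 = 28.6/93.8 = 0.30490, K_3 = 26.7/93.8 = 0.28465
Rachford–Rice: g(ψ) = Σ zᵢ(Kᵢ−1)/(1+ψ(Kᵢ−1)) = 0.
Feasibility: ΣzᵢKᵢ = 1.127, Σzᵢ/Kᵢ = 1.886 — both > 1, two phases present.
Newton iteration, ψ⁰ = 0.35:
  ψ = 0.350: g = -0.0933, g' = -0.656 → ψ = 0.208
  ψ = 0.208: g = -0.0033, g' = -0.618 → ψ = 0.202
Converged at ψ = 0.202.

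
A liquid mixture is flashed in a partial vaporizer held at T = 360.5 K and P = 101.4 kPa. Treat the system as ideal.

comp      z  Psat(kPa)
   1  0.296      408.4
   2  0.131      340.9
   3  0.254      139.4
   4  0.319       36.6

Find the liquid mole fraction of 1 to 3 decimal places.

x_1 = 0.084

Raoult's law: Kᵢ = Pᵢˢᵃᵗ/P = Pᵢˢᵃᵗ/101.4.
  K_1 = 408.4/101.4 = 4.02761, K_2 = 340.9/101.4 = 3.36193, K_3 = 139.4/101.4 = 1.37475, K_4 = 36.6/101.4 = 0.36095
Rachford–Rice: g(β) = Σ zᵢ(Kᵢ−1)/(1+β(Kᵢ−1)) = 0.
g(0) = ΣzᵢKᵢ − 1 = 1.097 and g(1) = 1 − Σzᵢ/Kᵢ = -0.181, so a root lies in (0, 1).
Newton–Raphson from β = 0.5:
  β = 0.500: g = 0.2790, g' = -0.890 → β = 0.814
  β = 0.814: g = 0.0130, g' = -0.898 → β = 0.828
Converged at β = 0.828.
Compositions from xᵢ = zᵢ/(1+β(Kᵢ−1)), yᵢ = Kᵢxᵢ:
  1: x = 0.084, y = 0.340
  2: x = 0.044, y = 0.149
  3: x = 0.194, y = 0.267
  4: x = 0.677, y = 0.245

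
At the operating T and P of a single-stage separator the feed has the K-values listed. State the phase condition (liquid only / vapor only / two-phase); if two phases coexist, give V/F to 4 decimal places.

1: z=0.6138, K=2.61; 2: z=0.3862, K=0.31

ΣzᵢKᵢ = 1.7217; Σzᵢ/Kᵢ = 1.4810.
Both exceed 1, so a two-phase solution exists.
Material balance + equilibrium reduce to Σ zᵢ(Kᵢ−1)/(1+ψ(Kᵢ−1)) = 0.
Iterate (Newton) starting at ψ = 0.5:
  ψ = 0.5000: g = 0.14065, g' = -0.9169 → ψ = 0.6534
  ψ = 0.6534: g = -0.00366, g' = -0.9876 → ψ = 0.6497
Converged at ψ = 0.6497.

two-phase, V/F = 0.6497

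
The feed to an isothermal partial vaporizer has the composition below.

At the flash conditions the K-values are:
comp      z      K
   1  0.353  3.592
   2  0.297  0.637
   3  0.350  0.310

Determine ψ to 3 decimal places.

Let ψ = V/F and solve Σ zᵢ(Kᵢ−1)/(1+ψ(Kᵢ−1)) = 0.
Check two-phase: ΣzᵢKᵢ = 1.566 > 1 and Σzᵢ/Kᵢ = 1.694 > 1, so g(0) = 0.566 > 0 and g(1) = -0.694 < 0.
Iterate (Newton) starting at ψ = 0.46:
  ψ = 0.460: g = -0.0659, g' = -0.907 → ψ = 0.387
  ψ = 0.387: g = 0.0015, g' = -0.954 → ψ = 0.389
Converged at ψ = 0.389.

ψ = 0.389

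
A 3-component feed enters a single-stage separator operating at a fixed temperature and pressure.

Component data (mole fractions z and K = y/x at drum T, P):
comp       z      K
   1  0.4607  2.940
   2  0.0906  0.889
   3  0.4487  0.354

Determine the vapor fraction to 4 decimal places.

Material balance + equilibrium reduce to Σ zᵢ(Kᵢ−1)/(1+ψ(Kᵢ−1)) = 0.
Check two-phase: ΣzᵢKᵢ = 1.5938 > 1 and Σzᵢ/Kᵢ = 1.5261 > 1, so g(0) = 0.5938 > 0 and g(1) = -0.5261 < 0.
Newton iteration, ψ⁰ = 0.49:
  ψ = 0.4900: g = 0.02345, g' = -0.8578 → ψ = 0.5173
  ψ = 0.5173: g = 0.00004, g' = -0.8556 → ψ = 0.5174
Converged at ψ = 0.5174.

ψ = 0.5174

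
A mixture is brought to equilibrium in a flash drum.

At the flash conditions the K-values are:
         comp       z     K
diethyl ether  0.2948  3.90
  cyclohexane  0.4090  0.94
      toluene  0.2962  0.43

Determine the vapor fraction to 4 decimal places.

ψ = 0.6548

Let ψ = V/F and solve Σ zᵢ(Kᵢ−1)/(1+ψ(Kᵢ−1)) = 0.
g(0) = ΣzᵢKᵢ − 1 = 0.6615 and g(1) = 1 − Σzᵢ/Kᵢ = -0.1995, so a root lies in (0, 1).
Iterate (Newton) starting at ψ = 0.5:
  ψ = 0.5000: g = 0.08752, g' = -0.6028 → ψ = 0.6452
  ψ = 0.6452: g = 0.00521, g' = -0.5431 → ψ = 0.6548
Converged at ψ = 0.6548.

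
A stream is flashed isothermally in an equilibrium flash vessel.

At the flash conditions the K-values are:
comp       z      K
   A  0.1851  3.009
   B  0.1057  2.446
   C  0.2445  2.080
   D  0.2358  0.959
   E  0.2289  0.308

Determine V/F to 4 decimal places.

Newton iteration, V/F⁰ = 0.48:
  V/F = 0.4800: g = 0.20640, g' = -0.6405 → V/F = 0.8022
  V/F = 0.8022: g = -0.01145, g' = -0.7931 → V/F = 0.7878
  V/F = 0.7878: g = -0.00014, g' = -0.7738 → V/F = 0.7876
Converged at V/F = 0.7876.

V/F = 0.7876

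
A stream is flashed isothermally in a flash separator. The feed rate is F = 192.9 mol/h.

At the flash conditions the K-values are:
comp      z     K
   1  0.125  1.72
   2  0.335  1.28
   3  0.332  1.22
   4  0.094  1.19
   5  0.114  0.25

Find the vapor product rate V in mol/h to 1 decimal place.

Let ψ = V/F and solve Σ zᵢ(Kᵢ−1)/(1+ψ(Kᵢ−1)) = 0.
Check two-phase: ΣzᵢKᵢ = 1.189 > 1 and Σzᵢ/Kᵢ = 1.142 > 1, so g(0) = 0.189 > 0 and g(1) = -0.142 < 0.
Iterate (Newton) starting at ψ = 0.57:
  ψ = 0.570: g = 0.0764, g' = -0.263 → ψ = 0.860
  ψ = 0.860: g = -0.0330, g' = -0.565 → ψ = 0.802
  ψ = 0.802: g = -0.0032, g' = -0.461 → ψ = 0.795
Converged at ψ = 0.795.
Then V = ψ·F = 0.7947·192.9 = 153.3 mol/h and L = F − V = 39.6 mol/h.

V = 153.3 mol/h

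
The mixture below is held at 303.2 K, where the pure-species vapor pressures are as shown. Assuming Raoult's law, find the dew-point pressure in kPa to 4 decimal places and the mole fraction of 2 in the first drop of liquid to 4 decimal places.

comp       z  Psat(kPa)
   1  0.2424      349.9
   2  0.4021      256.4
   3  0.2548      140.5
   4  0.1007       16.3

Pdew = 97.5376 kPa, x_2 = 0.1530

At the dew point ψ → 1, so Σzᵢ/Kᵢ = 1 with Kᵢ = Pᵢˢᵃᵗ/P ⇒ 1/P = Σzᵢ/Pᵢˢᵃᵗ.
1/P = 0.2424/349.9 + 0.4021/256.4 + 0.2548/140.5 + 0.1007/16.3 = 0.0102525 ⇒ P = 97.5376 kPa
xᵢ = zᵢP/Pᵢˢᵃᵗ ⇒ x_2 = 0.4021·97.5376/256.4 = 0.1530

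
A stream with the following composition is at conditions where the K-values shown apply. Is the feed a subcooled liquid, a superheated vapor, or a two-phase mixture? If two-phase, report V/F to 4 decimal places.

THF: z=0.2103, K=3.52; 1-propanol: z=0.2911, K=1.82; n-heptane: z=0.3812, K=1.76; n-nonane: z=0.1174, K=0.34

superheated vapor

ΣzᵢKᵢ = 1.9809; Σzᵢ/Kᵢ = 0.7816.
Since Σzᵢ/Kᵢ < 1 the mixture is above its dew point — single vapor phase.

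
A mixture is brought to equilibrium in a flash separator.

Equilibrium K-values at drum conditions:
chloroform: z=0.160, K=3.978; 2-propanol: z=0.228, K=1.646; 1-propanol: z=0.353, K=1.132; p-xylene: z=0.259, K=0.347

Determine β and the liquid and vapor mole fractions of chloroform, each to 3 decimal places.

β = 0.677, x_chloroform = 0.053, y_chloroform = 0.211

Material balance + equilibrium reduce to Σ zᵢ(Kᵢ−1)/(1+β(Kᵢ−1)) = 0.
g(0) = ΣzᵢKᵢ − 1 = 0.501 and g(1) = 1 − Σzᵢ/Kᵢ = -0.237, so a root lies in (0, 1).
Newton–Raphson from β = 0.41:
  β = 0.410: g = 0.1442, g' = -0.559 → β = 0.668
  β = 0.668: g = 0.0050, g' = -0.558 → β = 0.677
Converged at β = 0.677.
Compositions from xᵢ = zᵢ/(1+β(Kᵢ−1)), yᵢ = Kᵢxᵢ:
  chloroform: x = 0.053, y = 0.211
  2-propanol: x = 0.159, y = 0.261
  1-propanol: x = 0.324, y = 0.367
  p-xylene: x = 0.464, y = 0.161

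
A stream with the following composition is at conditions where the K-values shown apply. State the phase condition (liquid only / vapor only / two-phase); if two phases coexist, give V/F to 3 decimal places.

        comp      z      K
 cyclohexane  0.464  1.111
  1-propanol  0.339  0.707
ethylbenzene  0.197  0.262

liquid only

ΣzᵢKᵢ = 0.807; Σzᵢ/Kᵢ = 1.649.
Since ΣzᵢKᵢ < 1 the mixture is below its bubble point — single liquid phase.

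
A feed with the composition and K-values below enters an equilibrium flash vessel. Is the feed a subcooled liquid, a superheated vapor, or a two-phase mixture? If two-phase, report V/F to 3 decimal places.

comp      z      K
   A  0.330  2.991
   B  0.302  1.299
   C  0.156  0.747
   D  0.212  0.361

two-phase, V/F = 0.799

ΣzᵢKᵢ = 1.572; Σzᵢ/Kᵢ = 1.139.
Both exceed 1, so a two-phase solution exists.
Rachford–Rice: g(ψ) = Σ zᵢ(Kᵢ−1)/(1+ψ(Kᵢ−1)) = 0.
Iterate (Newton) starting at ψ = 0.5:
  ψ = 0.500: g = 0.1636, g' = -0.549 → ψ = 0.798
  ψ = 0.798: g = 0.0009, g' = -0.589 → ψ = 0.799
Converged at ψ = 0.799.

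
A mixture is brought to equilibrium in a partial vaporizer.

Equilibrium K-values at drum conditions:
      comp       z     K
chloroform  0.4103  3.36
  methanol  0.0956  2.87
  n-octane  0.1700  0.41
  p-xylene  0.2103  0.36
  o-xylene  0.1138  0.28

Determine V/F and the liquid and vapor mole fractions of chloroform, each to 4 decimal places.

Material balance + equilibrium reduce to Σ zᵢ(Kᵢ−1)/(1+V/F(Kᵢ−1)) = 0.
g(0) = ΣzᵢKᵢ − 1 = 0.8303 and g(1) = 1 − Σzᵢ/Kᵢ = -0.5607, so a root lies in (0, 1).
Newton–Raphson from V/F = 0.5:
  V/F = 0.5000: g = 0.06834, g' = -1.0195 → V/F = 0.5670
  V/F = 0.5670: g = 0.00044, g' = -1.0111 → V/F = 0.5675
Converged at V/F = 0.5675.
Compositions from xᵢ = zᵢ/(1+V/F(Kᵢ−1)), yᵢ = Kᵢxᵢ:
  chloroform: x = 0.1754, y = 0.5893
  methanol: x = 0.0464, y = 0.1331
  n-octane: x = 0.2556, y = 0.1048
  p-xylene: x = 0.3302, y = 0.1189
  o-xylene: x = 0.1924, y = 0.0539

V/F = 0.5675, x_chloroform = 0.1754, y_chloroform = 0.5893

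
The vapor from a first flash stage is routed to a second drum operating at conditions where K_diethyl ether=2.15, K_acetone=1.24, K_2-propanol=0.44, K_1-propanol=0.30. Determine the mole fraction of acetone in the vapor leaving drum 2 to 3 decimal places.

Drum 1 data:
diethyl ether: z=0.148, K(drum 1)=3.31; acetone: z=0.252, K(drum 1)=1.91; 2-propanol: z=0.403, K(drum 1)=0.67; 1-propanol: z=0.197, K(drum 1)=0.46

Drum 1:
Rachford–Rice: g(ψ₁) = Σ zᵢ(Kᵢ−1)/(1+ψ₁(Kᵢ−1)) = 0.
Feasibility: ΣzᵢKᵢ = 1.332, Σzᵢ/Kᵢ = 1.206 — both > 1, two phases present.
Newton iteration, ψ₁⁰ = 0.5:
  ψ₁ = 0.500: g = 0.0113, g' = -0.439 → ψ₁ = 0.526
Converged at ψ₁ = 0.526.
Drum-1 compositions:
  diethyl ether: x = 0.067, y = 0.221
  acetone: x = 0.170, y = 0.326
  2-propanol: x = 0.488, y = 0.327
  1-propanol: x = 0.275, y = 0.127
Drum-2 feed = drum-1 vapor: z₂ = (0.2212, 0.3255, 0.3267, 0.1266).
Drum 2:
Let ψ₂ = V/F and solve Σ zᵢ(Kᵢ−1)/(1+ψ₂(Kᵢ−1)) = 0.
Check two-phase: ΣzᵢKᵢ = 1.061 > 1 and Σzᵢ/Kᵢ = 1.530 > 1, so g(0) = 0.061 > 0 and g(1) = -0.530 < 0.
Newton iteration, ψ₂⁰ = 0.5:
  ψ₂ = 0.500: g = -0.1591, g' = -0.477 → ψ₂ = 0.167
  ψ₂ = 0.167: g = -0.0135, g' = -0.427 → ψ₂ = 0.135
Converged at ψ₂ = 0.135.
  diethyl ether: x = 0.191, y = 0.412
  acetone: x = 0.315, y = 0.391
  2-propanol: x = 0.353, y = 0.156
  1-propanol: x = 0.140, y = 0.042

y_acetone (drum 2) = 0.391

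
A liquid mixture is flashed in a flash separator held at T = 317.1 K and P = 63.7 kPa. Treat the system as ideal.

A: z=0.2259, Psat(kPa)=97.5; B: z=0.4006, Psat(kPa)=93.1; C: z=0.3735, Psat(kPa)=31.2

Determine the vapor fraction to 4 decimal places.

ψ = 0.4595

Raoult's law: Kᵢ = Pᵢˢᵃᵗ/P = Pᵢˢᵃᵗ/63.7.
  K_A = 97.5/63.7 = 1.530612, K_B = 93.1/63.7 = 1.461538, K_C = 31.2/63.7 = 0.489796
Let ψ = V/F and solve Σ zᵢ(Kᵢ−1)/(1+ψ(Kᵢ−1)) = 0.
Feasibility: ΣzᵢKᵢ = 1.1142, Σzᵢ/Kᵢ = 1.1842 — both > 1, two phases present.
Iterate (Newton) starting at ψ = 0.63:
  ψ = 0.6300: g = -0.04775, g' = -0.2981 → ψ = 0.4698
  ψ = 0.4698: g = -0.00275, g' = -0.2666 → ψ = 0.4595
Converged at ψ = 0.4595.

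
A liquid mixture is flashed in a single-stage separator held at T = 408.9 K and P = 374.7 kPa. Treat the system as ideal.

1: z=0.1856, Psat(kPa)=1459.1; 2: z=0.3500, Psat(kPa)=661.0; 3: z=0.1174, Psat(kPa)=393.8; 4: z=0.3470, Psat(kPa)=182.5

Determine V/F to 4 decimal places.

Raoult's law: Kᵢ = Pᵢˢᵃᵗ/P = Pᵢˢᵃᵗ/374.7.
  K_1 = 1459.1/374.7 = 3.894049, K_2 = 661.0/374.7 = 1.764078, K_3 = 393.8/374.7 = 1.050974, K_4 = 182.5/374.7 = 0.487056
Material balance + equilibrium reduce to Σ zᵢ(Kᵢ−1)/(1+V/F(Kᵢ−1)) = 0.
Feasibility: ΣzᵢKᵢ = 1.6326, Σzᵢ/Kᵢ = 1.0702 — both > 1, two phases present.
Iterate (Newton) starting at V/F = 0.62:
  V/F = 0.6200: g = 0.11849, g' = -0.4898 → V/F = 0.8619
  V/F = 0.8619: g = 0.00162, g' = -0.4952 → V/F = 0.8652
Converged at V/F = 0.8652.

V/F = 0.8652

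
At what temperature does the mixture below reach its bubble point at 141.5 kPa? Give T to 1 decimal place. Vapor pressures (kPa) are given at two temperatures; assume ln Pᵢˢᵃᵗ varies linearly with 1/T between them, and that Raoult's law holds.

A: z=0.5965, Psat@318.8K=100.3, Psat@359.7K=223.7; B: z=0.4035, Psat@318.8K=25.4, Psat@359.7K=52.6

Bubble-point temperature: ΣzᵢPᵢˢᵃᵗ(T) = P. Interpolate ln Pᵢˢᵃᵗ = aᵢ + bᵢ/T.
  T = 318.8 K: ΣzᵢPᵢˢᵃᵗ = 70.08 kPa
  T = 359.7 K: ΣzᵢPᵢˢᵃᵗ = 154.66 kPa
  T = 339.2 K: ΣzᵢPᵢˢᵃᵗ = 106.51 kPa
  T = 349.4 K: ΣzᵢPᵢˢᵃᵗ = 128.93 kPa
  T = 354.5 K: ΣzᵢPᵢˢᵃᵗ = 141.27 kPa
  T = 357.1 K: ΣzᵢPᵢˢᵃᵗ = 147.86 kPa
Interpolating between 354.5 K and 357.1 K gives T ≈ 354.6 K.

T = 354.6 K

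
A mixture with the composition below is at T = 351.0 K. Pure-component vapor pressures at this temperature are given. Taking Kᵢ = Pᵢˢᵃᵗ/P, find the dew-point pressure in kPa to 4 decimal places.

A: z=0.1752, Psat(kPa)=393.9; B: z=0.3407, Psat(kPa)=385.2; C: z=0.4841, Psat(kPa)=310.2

At the dew point ψ → 1, so Σzᵢ/Kᵢ = 1 with Kᵢ = Pᵢˢᵃᵗ/P ⇒ 1/P = Σzᵢ/Pᵢˢᵃᵗ.
1/P = 0.1752/393.9 + 0.3407/385.2 + 0.4841/310.2 = 0.0028899 ⇒ P = 346.0370 kPa

Pdew = 346.0370 kPa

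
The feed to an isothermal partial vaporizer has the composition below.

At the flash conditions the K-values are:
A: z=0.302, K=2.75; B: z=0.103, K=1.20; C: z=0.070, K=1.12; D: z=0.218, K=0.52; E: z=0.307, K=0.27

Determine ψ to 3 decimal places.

Rachford–Rice: g(ψ) = Σ zᵢ(Kᵢ−1)/(1+ψ(Kᵢ−1)) = 0.
g(0) = ΣzᵢKᵢ − 1 = 0.229 and g(1) = 1 − Σzᵢ/Kᵢ = -0.814, so a root lies in (0, 1).
Newton–Raphson from ψ = 0.5:
  ψ = 0.500: g = -0.1821, g' = -0.760 → ψ = 0.260
  ψ = 0.260: g = -0.0055, g' = -0.756 → ψ = 0.253
Converged at ψ = 0.253.

ψ = 0.253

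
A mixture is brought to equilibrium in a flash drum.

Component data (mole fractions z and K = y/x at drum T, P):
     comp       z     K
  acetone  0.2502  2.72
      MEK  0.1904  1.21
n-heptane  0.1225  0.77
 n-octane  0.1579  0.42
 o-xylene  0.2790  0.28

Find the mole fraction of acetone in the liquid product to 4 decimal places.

x_acetone = 0.1894

Material balance + equilibrium reduce to Σ zᵢ(Kᵢ−1)/(1+ψ(Kᵢ−1)) = 0.
g(0) = ΣzᵢKᵢ − 1 = 0.1497 and g(1) = 1 − Σzᵢ/Kᵢ = -0.7808, so a root lies in (0, 1).
Newton iteration, ψ⁰ = 0.5:
  ψ = 0.5000: g = -0.20715, g' = -0.6876 → ψ = 0.1987
  ψ = 0.1987: g = -0.00836, g' = -0.6908 → ψ = 0.1866
  ψ = 0.1866: g = 0.00005, g' = -0.6988 → ψ = 0.1867
Converged at ψ = 0.1867.
Compositions from xᵢ = zᵢ/(1+ψ(Kᵢ−1)), yᵢ = Kᵢxᵢ:
  acetone: x = 0.1894, y = 0.5151
  MEK: x = 0.1832, y = 0.2217
  n-heptane: x = 0.1280, y = 0.0986
  n-octane: x = 0.1771, y = 0.0744
  o-xylene: x = 0.3223, y = 0.0903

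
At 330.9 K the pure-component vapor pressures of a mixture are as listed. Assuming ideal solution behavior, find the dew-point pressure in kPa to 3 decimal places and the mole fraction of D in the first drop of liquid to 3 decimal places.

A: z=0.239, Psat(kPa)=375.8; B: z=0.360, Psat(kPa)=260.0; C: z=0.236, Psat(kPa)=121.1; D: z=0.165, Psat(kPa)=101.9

At the dew point ψ → 1, so Σzᵢ/Kᵢ = 1 with Kᵢ = Pᵢˢᵃᵗ/P ⇒ 1/P = Σzᵢ/Pᵢˢᵃᵗ.
1/P = 0.239/375.8 + 0.360/260.0 + 0.236/121.1 + 0.165/101.9 = 0.005589 ⇒ P = 178.935 kPa
xᵢ = zᵢP/Pᵢˢᵃᵗ ⇒ x_D = 0.165·178.935/101.9 = 0.290

Pdew = 178.935 kPa, x_D = 0.290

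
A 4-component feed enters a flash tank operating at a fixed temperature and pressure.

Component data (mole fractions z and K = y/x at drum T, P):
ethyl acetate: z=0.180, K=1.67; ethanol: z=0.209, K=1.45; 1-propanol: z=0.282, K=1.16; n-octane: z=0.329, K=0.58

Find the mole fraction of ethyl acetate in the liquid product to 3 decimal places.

Let ψ = V/F and solve Σ zᵢ(Kᵢ−1)/(1+ψ(Kᵢ−1)) = 0.
Feasibility: ΣzᵢKᵢ = 1.122, Σzᵢ/Kᵢ = 1.062 — both > 1, two phases present.
Newton iteration, ψ⁰ = 0.5:
  ψ = 0.500: g = 0.0340, g' = -0.173 → ψ = 0.697
  ψ = 0.697: g = -0.0009, g' = -0.184 → ψ = 0.692
Converged at ψ = 0.692.
Compositions from xᵢ = zᵢ/(1+ψ(Kᵢ−1)), yᵢ = Kᵢxᵢ:
  ethyl acetate: x = 0.123, y = 0.205
  ethanol: x = 0.159, y = 0.231
  1-propanol: x = 0.254, y = 0.295
  n-octane: x = 0.464, y = 0.269

x_ethyl acetate = 0.123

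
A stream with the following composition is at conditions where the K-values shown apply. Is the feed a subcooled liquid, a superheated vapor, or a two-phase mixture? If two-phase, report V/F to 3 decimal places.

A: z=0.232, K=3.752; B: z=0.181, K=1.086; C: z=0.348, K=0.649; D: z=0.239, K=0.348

ΣzᵢKᵢ = 1.376; Σzᵢ/Kᵢ = 1.451.
Both exceed 1, so a two-phase solution exists.
Let ψ = V/F and solve Σ zᵢ(Kᵢ−1)/(1+ψ(Kᵢ−1)) = 0.
Newton–Raphson from ψ = 0.32:
  ψ = 0.320: g = 0.0201, g' = -0.715 → ψ = 0.348
  ψ = 0.348: g = 0.0004, g' = -0.685 → ψ = 0.349
Converged at ψ = 0.349.

two-phase, V/F = 0.349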